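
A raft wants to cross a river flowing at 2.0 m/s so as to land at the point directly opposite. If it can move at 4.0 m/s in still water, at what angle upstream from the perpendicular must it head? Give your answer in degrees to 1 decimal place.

To cancel the current, the upstream component of the raft's velocity must equal the flow: 4.0 sin θ = 2.0.
sin θ = 2.0 / 4.0 = 0.5000.
θ = arcsin(0.5000) = 30.000°.

30.0°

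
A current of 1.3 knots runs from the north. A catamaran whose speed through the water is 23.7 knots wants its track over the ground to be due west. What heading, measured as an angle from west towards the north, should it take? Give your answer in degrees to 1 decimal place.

3.1°

The current pushes perpendicular to the desired track; the heading must have a component into the current equal to 1.3 knots: 23.7 sin θ = 1.3.
sin θ = 0.0549, so θ = 3.144°.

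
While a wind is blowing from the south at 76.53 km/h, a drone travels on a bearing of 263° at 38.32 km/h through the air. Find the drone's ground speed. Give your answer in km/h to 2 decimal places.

Taking east as x and north as y: velocity relative to the air = (-38.034, -4.670) km/h; the air relative to ground = (0.000, 76.530) km/h.
Velocity relative to ground = (-38.034, -4.670) + (0.000, 76.530) = (-38.034, 71.860) km/h.
Speed = |(-38.034, 71.860)| = 81.305 km/h.

81.30 km/h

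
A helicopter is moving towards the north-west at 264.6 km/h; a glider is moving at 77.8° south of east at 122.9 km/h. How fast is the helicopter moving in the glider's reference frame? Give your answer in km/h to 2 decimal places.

373.88 km/h

Taking east as x and north as y: helicopter velocity = (-187.100, 187.100) km/h; glider velocity = (25.972, -120.124) km/h.
Velocity of helicopter relative to glider = (-187.100, 187.100) − (25.972, -120.124) = (-213.072, 307.225) km/h.
Magnitude = |(-213.072, 307.225)| = 373.881 km/h.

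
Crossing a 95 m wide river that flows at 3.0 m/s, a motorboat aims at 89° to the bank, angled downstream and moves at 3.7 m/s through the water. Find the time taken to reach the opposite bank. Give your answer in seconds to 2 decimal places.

The component of the motorboat's velocity perpendicular to the bank is 3.7 × sin 89° = 3.699 m/s.
The flow acts along the bank and has no component across it.
Time = 95 / 3.699 = 25.680 s.

25.68 s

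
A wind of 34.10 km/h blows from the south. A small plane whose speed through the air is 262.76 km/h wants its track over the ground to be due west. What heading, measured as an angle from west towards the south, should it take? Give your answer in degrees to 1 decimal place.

7.5°

The wind pushes perpendicular to the desired track; the heading must have a component into the wind equal to 34.10 km/h: 262.76 sin θ = 34.10.
sin θ = 0.1298, so θ = 7.457°.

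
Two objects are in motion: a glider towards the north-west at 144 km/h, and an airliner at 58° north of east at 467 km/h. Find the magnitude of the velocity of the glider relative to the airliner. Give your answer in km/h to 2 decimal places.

456.69 km/h

Taking east as x and north as y: glider velocity = (-101.823, 101.823) km/h; airliner velocity = (247.472, 396.038) km/h.
Velocity of glider relative to airliner = (-101.823, 101.823) − (247.472, 396.038) = (-349.296, -294.215) km/h.
Magnitude = |(-349.296, -294.215)| = 456.695 km/h.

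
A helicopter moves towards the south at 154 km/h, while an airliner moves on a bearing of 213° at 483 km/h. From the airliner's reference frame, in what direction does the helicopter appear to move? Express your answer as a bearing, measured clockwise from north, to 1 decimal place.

Taking east as x and north as y: helicopter velocity = (0.000, -154.000) km/h; airliner velocity = (-263.061, -405.078) km/h.
Velocity of helicopter relative to airliner = (0.000, -154.000) − (-263.061, -405.078) = (263.061, 251.078) km/h.
Bearing = atan2(263.06, 251.08) = 46.34° clockwise from north.

046.3°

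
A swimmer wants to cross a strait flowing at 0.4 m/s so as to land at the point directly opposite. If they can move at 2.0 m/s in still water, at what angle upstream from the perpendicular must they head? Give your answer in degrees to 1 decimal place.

11.5°

To cancel the current, the upstream component of the swimmer's velocity must equal the flow: 2.0 sin θ = 0.4.
sin θ = 0.4 / 2.0 = 0.2000.
θ = arcsin(0.2000) = 11.537°.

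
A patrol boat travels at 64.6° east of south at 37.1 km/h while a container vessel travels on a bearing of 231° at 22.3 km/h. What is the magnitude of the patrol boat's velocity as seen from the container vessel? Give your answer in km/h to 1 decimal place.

50.9 km/h

Taking east as x and north as y: patrol boat velocity = (33.514, -15.913) km/h; container vessel velocity = (-17.330, -14.034) km/h.
Velocity of patrol boat relative to container vessel = (33.514, -15.913) − (-17.330, -14.034) = (50.844, -1.880) km/h.
Magnitude = |(50.844, -1.880)| = 50.879 km/h.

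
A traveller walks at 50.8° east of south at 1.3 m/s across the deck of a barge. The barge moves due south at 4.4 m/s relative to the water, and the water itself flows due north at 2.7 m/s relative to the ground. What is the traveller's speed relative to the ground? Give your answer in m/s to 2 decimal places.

In east/north components (m/s): traveller relative to barge = (1.007, -0.822); barge relative to water = (0.000, -4.400); water relative to ground = (0.000, 2.700).
Sum = (1.007, -2.522) m/s.
Speed = |(1.007, -2.522)| = 2.715 m/s.

2.72 m/s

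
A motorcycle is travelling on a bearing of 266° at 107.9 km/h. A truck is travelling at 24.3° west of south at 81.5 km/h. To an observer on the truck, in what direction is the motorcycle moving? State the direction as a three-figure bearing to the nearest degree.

312°

Taking east as x and north as y: motorcycle velocity = (-107.637, -7.527) km/h; truck velocity = (-33.538, -74.279) km/h.
Velocity of motorcycle relative to truck = (-107.637, -7.527) − (-33.538, -74.279) = (-74.099, 66.753) km/h.
Bearing = atan2(-74.10, 66.75) = 312.01° clockwise from north.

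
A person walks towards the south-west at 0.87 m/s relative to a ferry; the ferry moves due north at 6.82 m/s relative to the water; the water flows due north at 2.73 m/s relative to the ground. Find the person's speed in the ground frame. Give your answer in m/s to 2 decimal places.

In east/north components (m/s): person relative to ferry = (-0.615, -0.615); ferry relative to water = (0.000, 6.820); water relative to ground = (0.000, 2.730).
Sum = (-0.615, 8.935) m/s.
Speed = |(-0.615, 8.935)| = 8.956 m/s.

8.96 m/s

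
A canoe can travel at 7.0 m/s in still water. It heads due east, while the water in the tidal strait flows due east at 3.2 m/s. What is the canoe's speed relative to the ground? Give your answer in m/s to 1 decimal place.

Taking east as x and north as y: velocity relative to the water = (7.000, 0.000) m/s; the water relative to ground = (3.200, 0.000) m/s.
Velocity relative to ground = (7.000, 0.000) + (3.200, 0.000) = (10.200, 0.000) m/s.
Speed = |(10.200, 0.000)| = 10.200 m/s.

10.2 m/s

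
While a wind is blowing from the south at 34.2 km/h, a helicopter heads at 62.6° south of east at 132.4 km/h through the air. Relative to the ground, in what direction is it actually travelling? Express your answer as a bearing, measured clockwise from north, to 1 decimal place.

143.8°

Taking east as x and north as y: velocity relative to the air = (60.930, -117.547) km/h; the air relative to ground = (0.000, 34.200) km/h.
Velocity relative to ground = (60.930, -117.547) + (0.000, 34.200) = (60.930, -83.347) km/h.
Bearing = atan2(60.93, -83.35) = 143.83° clockwise from north.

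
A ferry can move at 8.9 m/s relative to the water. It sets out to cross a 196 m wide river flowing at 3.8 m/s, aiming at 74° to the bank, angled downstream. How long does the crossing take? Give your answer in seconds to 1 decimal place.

The component of the ferry's velocity perpendicular to the bank is 8.9 × sin 74° = 8.555 m/s.
The current is parallel to the bank, so it does not affect the crossing time.
Time = 196 / 8.555 = 22.910 s.

22.9 s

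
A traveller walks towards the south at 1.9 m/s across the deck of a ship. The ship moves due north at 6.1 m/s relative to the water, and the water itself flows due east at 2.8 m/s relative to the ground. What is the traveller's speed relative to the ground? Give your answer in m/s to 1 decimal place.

5.0 m/s

In east/north components (m/s): traveller relative to ship = (0.000, -1.900); ship relative to water = (0.000, 6.100); water relative to ground = (2.800, 0.000).
Sum = (2.800, 4.200) m/s.
Speed = |(2.800, 4.200)| = 5.048 m/s.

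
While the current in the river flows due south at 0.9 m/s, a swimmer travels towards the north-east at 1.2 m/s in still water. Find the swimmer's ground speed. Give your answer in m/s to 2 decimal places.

0.85 m/s

Taking east as x and north as y: velocity relative to the water = (0.849, 0.849) m/s; the water relative to ground = (0.000, -0.900) m/s.
Velocity relative to ground = (0.849, 0.849) + (0.000, -0.900) = (0.849, -0.051) m/s.
Speed = |(0.849, -0.051)| = 0.850 m/s.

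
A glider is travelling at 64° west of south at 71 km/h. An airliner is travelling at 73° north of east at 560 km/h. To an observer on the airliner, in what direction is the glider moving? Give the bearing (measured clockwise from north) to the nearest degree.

Taking east as x and north as y: glider velocity = (-63.814, -31.124) km/h; airliner velocity = (163.728, 535.531) km/h.
Velocity of glider relative to airliner = (-63.814, -31.124) − (163.728, 535.531) = (-227.543, -566.655) km/h.
Bearing = atan2(-227.54, -566.66) = 201.88° clockwise from north.

202°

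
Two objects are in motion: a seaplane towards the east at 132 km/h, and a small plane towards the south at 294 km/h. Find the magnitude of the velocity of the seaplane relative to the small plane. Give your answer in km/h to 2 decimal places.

322.27 km/h

Taking east as x and north as y: seaplane velocity = (132.000, 0.000) km/h; small plane velocity = (0.000, -294.000) km/h.
Velocity of seaplane relative to small plane = (132.000, 0.000) − (0.000, -294.000) = (132.000, 294.000) km/h.
Magnitude = |(132.000, 294.000)| = 322.273 km/h.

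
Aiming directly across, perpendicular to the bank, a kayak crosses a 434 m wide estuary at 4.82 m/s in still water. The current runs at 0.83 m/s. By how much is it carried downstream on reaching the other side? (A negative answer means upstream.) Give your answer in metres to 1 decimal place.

Perpendicular speed = 4.820 m/s; crossing time = 434 / 4.820 = 90.041 s.
Net downstream speed = 0.830 m/s.
Drift = 0.830 × 90.041 = 74.734 m (downstream).

74.7 m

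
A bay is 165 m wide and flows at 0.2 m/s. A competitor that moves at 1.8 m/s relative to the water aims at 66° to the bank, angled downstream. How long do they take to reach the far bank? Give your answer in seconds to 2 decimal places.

The component of the competitor's velocity perpendicular to the bank is 1.8 × sin 66° = 1.644 m/s.
Only the cross-stream component determines the crossing time; the current contributes nothing perpendicular to the bank.
Time = 165 / 1.644 = 100.342 s.

100.34 s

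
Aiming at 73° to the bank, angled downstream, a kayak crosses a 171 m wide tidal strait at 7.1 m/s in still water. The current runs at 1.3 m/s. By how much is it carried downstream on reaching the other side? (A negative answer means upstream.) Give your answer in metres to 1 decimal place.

Perpendicular speed = 6.790 m/s; crossing time = 171 / 6.790 = 25.185 s.
Net downstream speed = 3.376 m/s.
Drift = 3.376 × 25.185 = 85.020 m (downstream).

85.0 m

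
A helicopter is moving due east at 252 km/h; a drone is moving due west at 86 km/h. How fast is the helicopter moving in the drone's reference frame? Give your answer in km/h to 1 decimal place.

338.0 km/h

Taking east as x and north as y: helicopter velocity = (252.000, 0.000) km/h; drone velocity = (-86.000, 0.000) km/h.
Velocity of helicopter relative to drone = (252.000, 0.000) − (-86.000, 0.000) = (338.000, 0.000) km/h.
Magnitude = |(338.000, 0.000)| = 338.000 km/h.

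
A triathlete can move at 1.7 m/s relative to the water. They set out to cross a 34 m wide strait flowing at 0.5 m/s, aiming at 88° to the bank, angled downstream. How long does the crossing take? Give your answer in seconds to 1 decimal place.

The component of the triathlete's velocity perpendicular to the bank is 1.7 × sin 88° = 1.699 m/s.
Only the cross-stream component determines the crossing time; the current contributes nothing perpendicular to the bank.
Time = 34 / 1.699 = 20.012 s.

20.0 s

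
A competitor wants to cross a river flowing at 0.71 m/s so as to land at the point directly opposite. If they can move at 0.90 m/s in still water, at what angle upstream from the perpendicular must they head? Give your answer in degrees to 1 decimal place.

52.1°

To cancel the current, the upstream component of the competitor's velocity must equal the flow: 0.90 sin θ = 0.71.
sin θ = 0.71 / 0.90 = 0.7889.
θ = arcsin(0.7889) = 52.082°.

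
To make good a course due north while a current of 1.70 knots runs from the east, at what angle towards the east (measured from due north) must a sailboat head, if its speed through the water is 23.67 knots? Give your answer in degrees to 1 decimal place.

4.1°

The current pushes perpendicular to the desired track; the heading must have a component into the current equal to 1.70 knots: 23.67 sin θ = 1.70.
sin θ = 0.0718, so θ = 4.119°.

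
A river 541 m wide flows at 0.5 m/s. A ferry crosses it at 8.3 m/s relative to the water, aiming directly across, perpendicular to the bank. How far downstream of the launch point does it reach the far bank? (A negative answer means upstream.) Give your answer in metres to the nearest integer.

Perpendicular speed = 8.300 m/s; crossing time = 541 / 8.300 = 65.181 s.
Net downstream speed = 0.500 m/s.
Drift = 0.500 × 65.181 = 32.590 m (downstream).

33 m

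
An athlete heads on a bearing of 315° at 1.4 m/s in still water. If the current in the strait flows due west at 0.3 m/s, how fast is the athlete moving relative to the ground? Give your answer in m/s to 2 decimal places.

Taking east as x and north as y: velocity relative to the water = (-0.990, 0.990) m/s; the water relative to ground = (-0.300, 0.000) m/s.
Velocity relative to ground = (-0.990, 0.990) + (-0.300, 0.000) = (-1.290, 0.990) m/s.
Speed = |(-1.290, 0.990)| = 1.626 m/s.

1.63 m/s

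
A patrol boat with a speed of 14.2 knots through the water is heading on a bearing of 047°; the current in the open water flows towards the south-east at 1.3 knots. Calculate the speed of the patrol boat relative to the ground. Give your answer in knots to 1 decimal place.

Taking east as x and north as y: velocity relative to the water = (10.385, 9.684) knots; the water relative to ground = (0.919, -0.919) knots.
Velocity relative to ground = (10.385, 9.684) + (0.919, -0.919) = (11.304, 8.765) knots.
Speed = |(11.304, 8.765)| = 14.304 knots.

14.3 knots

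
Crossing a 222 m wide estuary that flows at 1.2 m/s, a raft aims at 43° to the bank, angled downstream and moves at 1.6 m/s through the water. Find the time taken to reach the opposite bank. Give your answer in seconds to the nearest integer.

203 s

The component of the raft's velocity perpendicular to the bank is 1.6 × sin 43° = 1.091 m/s.
Only the cross-stream component determines the crossing time; the current contributes nothing perpendicular to the bank.
Time = 222 / 1.091 = 203.446 s.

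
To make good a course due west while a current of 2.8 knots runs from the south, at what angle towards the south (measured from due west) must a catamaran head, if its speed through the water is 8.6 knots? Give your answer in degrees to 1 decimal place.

19.0°

The current pushes perpendicular to the desired track; the heading must have a component into the current equal to 2.8 knots: 8.6 sin θ = 2.8.
sin θ = 0.3256, so θ = 19.001°.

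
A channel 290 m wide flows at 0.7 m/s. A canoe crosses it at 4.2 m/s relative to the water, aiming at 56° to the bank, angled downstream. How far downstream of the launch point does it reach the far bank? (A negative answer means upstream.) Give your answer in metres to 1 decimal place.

253.9 m

Perpendicular speed = 3.482 m/s; crossing time = 290 / 3.482 = 83.286 s.
Net downstream speed = 3.049 m/s.
Drift = 3.049 × 83.286 = 253.908 m (downstream).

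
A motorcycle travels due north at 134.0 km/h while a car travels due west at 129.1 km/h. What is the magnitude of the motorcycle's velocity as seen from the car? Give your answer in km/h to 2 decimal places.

Taking east as x and north as y: motorcycle velocity = (0.000, 134.000) km/h; car velocity = (-129.100, 0.000) km/h.
Velocity of motorcycle relative to car = (0.000, 134.000) − (-129.100, 0.000) = (129.100, 134.000) km/h.
Magnitude = |(129.100, 134.000)| = 186.072 km/h.

186.07 km/h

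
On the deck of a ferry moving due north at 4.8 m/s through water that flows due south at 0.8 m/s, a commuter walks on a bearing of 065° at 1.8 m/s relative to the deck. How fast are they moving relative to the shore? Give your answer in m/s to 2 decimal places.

In east/north components (m/s): commuter relative to ferry = (1.631, 0.761); ferry relative to water = (0.000, 4.800); water relative to ground = (0.000, -0.800).
Sum = (1.631, 4.761) m/s.
Speed = |(1.631, 4.761)| = 5.032 m/s.

5.03 m/s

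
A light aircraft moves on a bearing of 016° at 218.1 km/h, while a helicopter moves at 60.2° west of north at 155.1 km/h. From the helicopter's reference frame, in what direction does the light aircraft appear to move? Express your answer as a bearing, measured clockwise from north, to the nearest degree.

056°

Taking east as x and north as y: light aircraft velocity = (60.117, 209.651) km/h; helicopter velocity = (-134.590, 77.081) km/h.
Velocity of light aircraft relative to helicopter = (60.117, 209.651) − (-134.590, 77.081) = (194.707, 132.571) km/h.
Bearing = atan2(194.71, 132.57) = 55.75° clockwise from north.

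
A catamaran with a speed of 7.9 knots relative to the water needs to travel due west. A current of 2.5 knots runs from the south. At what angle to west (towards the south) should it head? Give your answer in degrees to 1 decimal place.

18.4°

The current pushes perpendicular to the desired track; the heading must have a component into the current equal to 2.5 knots: 7.9 sin θ = 2.5.
sin θ = 0.3165, so θ = 18.449°.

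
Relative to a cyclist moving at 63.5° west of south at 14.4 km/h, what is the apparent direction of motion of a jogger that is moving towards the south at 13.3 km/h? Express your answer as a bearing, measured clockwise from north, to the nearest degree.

118°

Taking east as x and north as y: jogger velocity = (0.000, -13.300) km/h; cyclist velocity = (-12.887, -6.425) km/h.
Velocity of jogger relative to cyclist = (0.000, -13.300) − (-12.887, -6.425) = (12.887, -6.875) km/h.
Bearing = atan2(12.89, -6.87) = 118.08° clockwise from north.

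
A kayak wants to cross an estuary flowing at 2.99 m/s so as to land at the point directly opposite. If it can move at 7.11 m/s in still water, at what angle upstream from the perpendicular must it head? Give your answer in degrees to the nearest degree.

25°

To cancel the current, the upstream component of the kayak's velocity must equal the flow: 7.11 sin θ = 2.99.
sin θ = 2.99 / 7.11 = 0.4205.
θ = arcsin(0.4205) = 24.868°.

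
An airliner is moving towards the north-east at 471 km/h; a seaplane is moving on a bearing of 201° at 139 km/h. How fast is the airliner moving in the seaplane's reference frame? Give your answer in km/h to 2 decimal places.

600.65 km/h

Taking east as x and north as y: airliner velocity = (333.047, 333.047) km/h; seaplane velocity = (-49.813, -129.768) km/h.
Velocity of airliner relative to seaplane = (333.047, 333.047) − (-49.813, -129.768) = (382.860, 462.815) km/h.
Magnitude = |(382.860, 462.815)| = 600.649 km/h.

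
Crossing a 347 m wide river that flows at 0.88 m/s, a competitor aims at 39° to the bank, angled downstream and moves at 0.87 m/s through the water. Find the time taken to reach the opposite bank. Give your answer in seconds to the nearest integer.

634 s

The component of the competitor's velocity perpendicular to the bank is 0.87 × sin 39° = 0.548 m/s.
The flow acts along the bank and has no component across it.
Time = 347 / 0.548 = 633.780 s.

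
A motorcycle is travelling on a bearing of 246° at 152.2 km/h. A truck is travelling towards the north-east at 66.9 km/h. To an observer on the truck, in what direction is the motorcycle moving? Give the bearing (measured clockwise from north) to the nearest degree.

240°

Taking east as x and north as y: motorcycle velocity = (-139.042, -61.905) km/h; truck velocity = (47.305, 47.305) km/h.
Velocity of motorcycle relative to truck = (-139.042, -61.905) − (47.305, 47.305) = (-186.347, -109.211) km/h.
Bearing = atan2(-186.35, -109.21) = 239.63° clockwise from north.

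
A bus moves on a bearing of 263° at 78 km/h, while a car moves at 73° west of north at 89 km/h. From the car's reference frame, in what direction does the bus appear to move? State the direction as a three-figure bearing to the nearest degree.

168°

Taking east as x and north as y: bus velocity = (-77.419, -9.506) km/h; car velocity = (-85.111, 26.021) km/h.
Velocity of bus relative to car = (-77.419, -9.506) − (-85.111, 26.021) = (7.693, -35.527) km/h.
Bearing = atan2(7.69, -35.53) = 167.78° clockwise from north.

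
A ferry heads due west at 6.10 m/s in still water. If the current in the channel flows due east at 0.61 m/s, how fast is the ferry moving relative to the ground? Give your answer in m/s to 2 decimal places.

Taking east as x and north as y: velocity relative to the water = (-6.100, 0.000) m/s; the water relative to ground = (0.610, 0.000) m/s.
Velocity relative to ground = (-6.100, 0.000) + (0.610, 0.000) = (-5.490, 0.000) m/s.
Speed = |(-5.490, 0.000)| = 5.490 m/s.

5.49 m/s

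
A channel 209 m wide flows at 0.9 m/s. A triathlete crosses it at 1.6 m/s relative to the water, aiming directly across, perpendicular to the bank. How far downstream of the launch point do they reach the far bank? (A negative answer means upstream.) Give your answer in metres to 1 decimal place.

Perpendicular speed = 1.600 m/s; crossing time = 209 / 1.600 = 130.625 s.
Net downstream speed = 0.900 m/s.
Drift = 0.900 × 130.625 = 117.562 m (downstream).

117.6 m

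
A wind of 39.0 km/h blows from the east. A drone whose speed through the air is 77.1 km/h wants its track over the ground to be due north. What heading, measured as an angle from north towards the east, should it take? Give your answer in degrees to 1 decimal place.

The wind pushes perpendicular to the desired track; the heading must have a component into the wind equal to 39.0 km/h: 77.1 sin θ = 39.0.
sin θ = 0.5058, so θ = 30.387°.

30.4°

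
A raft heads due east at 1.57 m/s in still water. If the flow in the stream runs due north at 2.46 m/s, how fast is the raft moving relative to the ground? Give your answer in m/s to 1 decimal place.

2.9 m/s

Taking east as x and north as y: velocity relative to the water = (1.570, 0.000) m/s; the water relative to ground = (0.000, 2.460) m/s.
Velocity relative to ground = (1.570, 0.000) + (0.000, 2.460) = (1.570, 2.460) m/s.
Speed = |(1.570, 2.460)| = 2.918 m/s.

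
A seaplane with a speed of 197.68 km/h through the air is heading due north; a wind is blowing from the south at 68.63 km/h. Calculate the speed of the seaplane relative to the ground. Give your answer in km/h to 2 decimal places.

266.31 km/h

Taking east as x and north as y: velocity relative to the air = (0.000, 197.680) km/h; the air relative to ground = (0.000, 68.630) km/h.
Velocity relative to ground = (0.000, 197.680) + (0.000, 68.630) = (0.000, 266.310) km/h.
Speed = |(0.000, 266.310)| = 266.310 km/h.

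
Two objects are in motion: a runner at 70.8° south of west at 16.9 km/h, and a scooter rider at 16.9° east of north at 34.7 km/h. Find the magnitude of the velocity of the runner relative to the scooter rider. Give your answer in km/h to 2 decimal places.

Taking east as x and north as y: runner velocity = (-5.558, -15.960) km/h; scooter rider velocity = (10.087, 33.201) km/h.
Velocity of runner relative to scooter rider = (-5.558, -15.960) − (10.087, 33.201) = (-15.645, -49.161) km/h.
Magnitude = |(-15.645, -49.161)| = 51.591 km/h.

51.59 km/h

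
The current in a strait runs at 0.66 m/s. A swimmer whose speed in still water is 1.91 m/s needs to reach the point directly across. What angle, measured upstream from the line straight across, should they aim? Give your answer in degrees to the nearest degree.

To cancel the current, the upstream component of the swimmer's velocity must equal the flow: 1.91 sin θ = 0.66.
sin θ = 0.66 / 1.91 = 0.3455.
θ = arcsin(0.3455) = 20.215°.

20°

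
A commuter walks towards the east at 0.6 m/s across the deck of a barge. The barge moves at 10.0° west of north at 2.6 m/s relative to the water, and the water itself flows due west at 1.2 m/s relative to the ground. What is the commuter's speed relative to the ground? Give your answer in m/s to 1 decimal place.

2.8 m/s

In east/north components (m/s): commuter relative to barge = (0.600, 0.000); barge relative to water = (-0.451, 2.561); water relative to ground = (-1.200, 0.000).
Sum = (-1.051, 2.561) m/s.
Speed = |(-1.051, 2.561)| = 2.768 m/s.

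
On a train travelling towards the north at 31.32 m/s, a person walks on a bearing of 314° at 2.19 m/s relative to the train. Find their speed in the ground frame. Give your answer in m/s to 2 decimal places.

32.88 m/s

Taking east as x and north as y: train velocity = (0.000, 31.320) m/s; person velocity relative to train = (-1.575, 1.521) m/s.
Velocity relative to ground = (0.000, 31.320) + (-1.575, 1.521) = (-1.575, 32.841) m/s.
Speed = |(-1.575, 32.841)| = 32.879 m/s.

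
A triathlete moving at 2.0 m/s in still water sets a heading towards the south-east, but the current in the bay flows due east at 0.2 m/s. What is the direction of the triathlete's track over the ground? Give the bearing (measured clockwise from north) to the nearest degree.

131°

Taking east as x and north as y: velocity relative to the water = (1.414, -1.414) m/s; the water relative to ground = (0.200, 0.000) m/s.
Velocity relative to ground = (1.414, -1.414) + (0.200, 0.000) = (1.614, -1.414) m/s.
Bearing = atan2(1.61, -1.41) = 131.22° clockwise from north.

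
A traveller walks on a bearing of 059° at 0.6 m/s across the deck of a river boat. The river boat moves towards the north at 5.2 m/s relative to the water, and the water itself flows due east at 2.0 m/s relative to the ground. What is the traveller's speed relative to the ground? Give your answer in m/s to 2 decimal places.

In east/north components (m/s): traveller relative to river boat = (0.514, 0.309); river boat relative to water = (0.000, 5.200); water relative to ground = (2.000, 0.000).
Sum = (2.514, 5.509) m/s.
Speed = |(2.514, 5.509)| = 6.056 m/s.

6.06 m/s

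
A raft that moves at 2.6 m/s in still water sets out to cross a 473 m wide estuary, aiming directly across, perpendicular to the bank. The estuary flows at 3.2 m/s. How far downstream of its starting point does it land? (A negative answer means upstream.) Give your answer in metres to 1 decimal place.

582.2 m

Perpendicular speed = 2.600 m/s; crossing time = 473 / 2.600 = 181.923 s.
Net downstream speed = 3.200 m/s.
Drift = 3.200 × 181.923 = 582.154 m (downstream).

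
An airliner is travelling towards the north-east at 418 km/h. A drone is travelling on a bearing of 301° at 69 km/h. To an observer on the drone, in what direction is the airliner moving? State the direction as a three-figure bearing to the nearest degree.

054°

Taking east as x and north as y: airliner velocity = (295.571, 295.571) km/h; drone velocity = (-59.145, 35.538) km/h.
Velocity of airliner relative to drone = (295.571, 295.571) − (-59.145, 35.538) = (354.715, 260.033) km/h.
Bearing = atan2(354.72, 260.03) = 53.76° clockwise from north.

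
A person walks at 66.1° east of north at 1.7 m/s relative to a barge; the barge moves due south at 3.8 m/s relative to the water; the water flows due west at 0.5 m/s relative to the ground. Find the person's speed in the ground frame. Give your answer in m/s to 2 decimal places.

3.29 m/s

In east/north components (m/s): person relative to barge = (1.554, 0.689); barge relative to water = (0.000, -3.800); water relative to ground = (-0.500, 0.000).
Sum = (1.054, -3.111) m/s.
Speed = |(1.054, -3.111)| = 3.285 m/s.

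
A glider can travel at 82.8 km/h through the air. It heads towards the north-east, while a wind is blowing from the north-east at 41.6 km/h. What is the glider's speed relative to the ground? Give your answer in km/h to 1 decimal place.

Taking east as x and north as y: velocity relative to the air = (58.548, 58.548) km/h; the air relative to ground = (-29.416, -29.416) km/h.
Velocity relative to ground = (58.548, 58.548) + (-29.416, -29.416) = (29.133, 29.133) km/h.
Speed = |(29.133, 29.133)| = 41.200 km/h.

41.2 km/h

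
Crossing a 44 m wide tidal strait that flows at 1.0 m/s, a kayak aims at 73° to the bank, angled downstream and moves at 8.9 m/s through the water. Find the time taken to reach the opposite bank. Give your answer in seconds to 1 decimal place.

The component of the kayak's velocity perpendicular to the bank is 8.9 × sin 73° = 8.511 m/s.
The current is parallel to the bank, so it does not affect the crossing time.
Time = 44 / 8.511 = 5.170 s.

5.2 s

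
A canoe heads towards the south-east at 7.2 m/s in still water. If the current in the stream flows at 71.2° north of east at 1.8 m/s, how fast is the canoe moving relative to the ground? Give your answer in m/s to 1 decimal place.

Taking east as x and north as y: velocity relative to the water = (5.091, -5.091) m/s; the water relative to ground = (0.580, 1.704) m/s.
Velocity relative to ground = (5.091, -5.091) + (0.580, 1.704) = (5.671, -3.387) m/s.
Speed = |(5.671, -3.387)| = 6.606 m/s.

6.6 m/s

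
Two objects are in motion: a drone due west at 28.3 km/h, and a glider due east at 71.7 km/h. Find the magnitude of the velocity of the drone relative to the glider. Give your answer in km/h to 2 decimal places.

Taking east as x and north as y: drone velocity = (-28.300, 0.000) km/h; glider velocity = (71.700, 0.000) km/h.
Velocity of drone relative to glider = (-28.300, 0.000) − (71.700, 0.000) = (-100.000, 0.000) km/h.
Magnitude = |(-100.000, 0.000)| = 100.000 km/h.

100.00 km/h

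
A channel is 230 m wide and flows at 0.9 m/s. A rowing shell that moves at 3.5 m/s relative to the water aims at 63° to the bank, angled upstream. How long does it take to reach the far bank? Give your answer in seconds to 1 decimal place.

73.8 s

The component of the rowing shell's velocity perpendicular to the bank is 3.5 × sin 63° = 3.119 m/s.
The current is parallel to the bank, so it does not affect the crossing time.
Time = 230 / 3.119 = 73.753 s.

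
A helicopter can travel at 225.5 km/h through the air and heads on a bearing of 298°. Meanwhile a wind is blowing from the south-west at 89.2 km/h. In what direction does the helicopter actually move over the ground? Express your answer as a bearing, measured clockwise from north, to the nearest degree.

321°

Taking east as x and north as y: velocity relative to the air = (-199.105, 105.866) km/h; the air relative to ground = (63.074, 63.074) km/h.
Velocity relative to ground = (-199.105, 105.866) + (63.074, 63.074) = (-136.031, 168.940) km/h.
Bearing = atan2(-136.03, 168.94) = 321.16° clockwise from north.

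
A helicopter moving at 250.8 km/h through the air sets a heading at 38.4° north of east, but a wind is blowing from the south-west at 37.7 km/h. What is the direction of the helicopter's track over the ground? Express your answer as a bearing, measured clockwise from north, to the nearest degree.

Taking east as x and north as y: velocity relative to the air = (196.550, 155.784) km/h; the air relative to ground = (26.658, 26.658) km/h.
Velocity relative to ground = (196.550, 155.784) + (26.658, 26.658) = (223.208, 182.442) km/h.
Bearing = atan2(223.21, 182.44) = 50.74° clockwise from north.

051°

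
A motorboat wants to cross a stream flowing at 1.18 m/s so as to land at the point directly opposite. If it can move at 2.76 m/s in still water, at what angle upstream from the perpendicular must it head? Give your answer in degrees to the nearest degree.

25°

To cancel the current, the upstream component of the motorboat's velocity must equal the flow: 2.76 sin θ = 1.18.
sin θ = 1.18 / 2.76 = 0.4275.
θ = arcsin(0.4275) = 25.311°.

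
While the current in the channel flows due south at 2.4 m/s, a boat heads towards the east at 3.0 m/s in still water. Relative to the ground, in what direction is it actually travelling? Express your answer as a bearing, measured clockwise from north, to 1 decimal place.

Taking east as x and north as y: velocity relative to the water = (3.000, 0.000) m/s; the water relative to ground = (0.000, -2.400) m/s.
Velocity relative to ground = (3.000, 0.000) + (0.000, -2.400) = (3.000, -2.400) m/s.
Bearing = atan2(3.00, -2.40) = 128.66° clockwise from north.

128.7°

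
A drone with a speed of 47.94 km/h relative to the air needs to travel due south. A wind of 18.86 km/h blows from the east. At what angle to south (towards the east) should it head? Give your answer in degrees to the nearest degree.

23°

The wind pushes perpendicular to the desired track; the heading must have a component into the wind equal to 18.86 km/h: 47.94 sin θ = 18.86.
sin θ = 0.3934, so θ = 23.167°.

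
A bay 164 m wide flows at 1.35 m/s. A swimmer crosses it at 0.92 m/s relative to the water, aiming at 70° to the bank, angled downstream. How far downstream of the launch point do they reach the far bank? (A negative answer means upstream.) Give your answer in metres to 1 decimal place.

315.8 m

Perpendicular speed = 0.865 m/s; crossing time = 164 / 0.865 = 189.701 s.
Net downstream speed = 1.665 m/s.
Drift = 1.665 × 189.701 = 315.788 m (downstream).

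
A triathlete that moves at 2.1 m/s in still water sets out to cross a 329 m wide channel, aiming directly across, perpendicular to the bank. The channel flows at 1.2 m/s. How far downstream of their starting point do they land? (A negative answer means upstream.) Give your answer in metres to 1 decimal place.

Perpendicular speed = 2.100 m/s; crossing time = 329 / 2.100 = 156.667 s.
Net downstream speed = 1.200 m/s.
Drift = 1.200 × 156.667 = 188.000 m (downstream).

188.0 m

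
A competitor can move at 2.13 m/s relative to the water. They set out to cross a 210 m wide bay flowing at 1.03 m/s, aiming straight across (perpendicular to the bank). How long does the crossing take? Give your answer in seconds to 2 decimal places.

The component of the competitor's velocity perpendicular to the bank is 2.13 m/s.
The current is parallel to the bank, so it does not affect the crossing time.
Time = 210 / 2.130 = 98.592 s.

98.59 s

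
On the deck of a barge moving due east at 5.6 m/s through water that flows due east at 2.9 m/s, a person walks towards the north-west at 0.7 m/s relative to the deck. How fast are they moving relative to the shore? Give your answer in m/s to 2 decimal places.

8.02 m/s

In east/north components (m/s): person relative to barge = (-0.495, 0.495); barge relative to water = (5.600, 0.000); water relative to ground = (2.900, 0.000).
Sum = (8.005, 0.495) m/s.
Speed = |(8.005, 0.495)| = 8.020 m/s.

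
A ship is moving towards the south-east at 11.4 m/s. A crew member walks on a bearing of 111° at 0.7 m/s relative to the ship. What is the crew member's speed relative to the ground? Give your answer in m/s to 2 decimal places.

Taking east as x and north as y: ship velocity = (8.061, -8.061) m/s; crew member velocity relative to ship = (0.654, -0.251) m/s.
Velocity relative to ground = (8.061, -8.061) + (0.654, -0.251) = (8.715, -8.312) m/s.
Speed = |(8.715, -8.312)| = 12.043 m/s.

12.04 m/s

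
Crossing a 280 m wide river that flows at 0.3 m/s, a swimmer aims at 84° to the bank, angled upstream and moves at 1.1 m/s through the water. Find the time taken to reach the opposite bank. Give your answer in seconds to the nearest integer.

256 s

The component of the swimmer's velocity perpendicular to the bank is 1.1 × sin 84° = 1.094 m/s.
Only the cross-stream component determines the crossing time; the current contributes nothing perpendicular to the bank.
Time = 280 / 1.094 = 255.948 s.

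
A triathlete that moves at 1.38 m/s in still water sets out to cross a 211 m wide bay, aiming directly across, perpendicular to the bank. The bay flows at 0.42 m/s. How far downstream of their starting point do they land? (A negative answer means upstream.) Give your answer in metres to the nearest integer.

64 m

Perpendicular speed = 1.380 m/s; crossing time = 211 / 1.380 = 152.899 s.
Net downstream speed = 0.420 m/s.
Drift = 0.420 × 152.899 = 64.217 m (downstream).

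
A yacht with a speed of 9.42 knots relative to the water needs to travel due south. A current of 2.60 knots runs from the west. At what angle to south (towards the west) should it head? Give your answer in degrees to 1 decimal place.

16.0°

The current pushes perpendicular to the desired track; the heading must have a component into the current equal to 2.60 knots: 9.42 sin θ = 2.60.
sin θ = 0.2760, so θ = 16.022°.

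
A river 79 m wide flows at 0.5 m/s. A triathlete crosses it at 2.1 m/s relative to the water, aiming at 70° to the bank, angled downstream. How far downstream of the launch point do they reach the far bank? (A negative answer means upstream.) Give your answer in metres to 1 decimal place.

48.8 m

Perpendicular speed = 1.973 m/s; crossing time = 79 / 1.973 = 40.033 s.
Net downstream speed = 1.218 m/s.
Drift = 1.218 × 40.033 = 48.770 m (downstream).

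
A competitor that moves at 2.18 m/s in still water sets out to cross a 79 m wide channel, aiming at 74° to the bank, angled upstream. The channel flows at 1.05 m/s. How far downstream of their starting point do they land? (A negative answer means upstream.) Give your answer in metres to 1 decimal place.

16.9 m

Perpendicular speed = 2.096 m/s; crossing time = 79 / 2.096 = 37.699 s.
Net downstream speed = 0.449 m/s.
Drift = 0.449 × 37.699 = 16.931 m (downstream).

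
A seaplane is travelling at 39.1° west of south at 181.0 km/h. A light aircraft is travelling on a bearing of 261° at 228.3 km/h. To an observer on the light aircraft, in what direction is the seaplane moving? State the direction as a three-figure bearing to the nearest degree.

133°

Taking east as x and north as y: seaplane velocity = (-114.152, -140.464) km/h; light aircraft velocity = (-225.489, -35.714) km/h.
Velocity of seaplane relative to light aircraft = (-114.152, -140.464) − (-225.489, -35.714) = (111.337, -104.750) km/h.
Bearing = atan2(111.34, -104.75) = 133.25° clockwise from north.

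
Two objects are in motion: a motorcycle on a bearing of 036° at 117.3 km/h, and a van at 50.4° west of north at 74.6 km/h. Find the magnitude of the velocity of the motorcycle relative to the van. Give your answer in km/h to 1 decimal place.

Taking east as x and north as y: motorcycle velocity = (68.947, 94.898) km/h; van velocity = (-57.480, 47.552) km/h.
Velocity of motorcycle relative to van = (68.947, 94.898) − (-57.480, 47.552) = (126.427, 47.346) km/h.
Magnitude = |(126.427, 47.346)| = 135.002 km/h.

135.0 km/h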